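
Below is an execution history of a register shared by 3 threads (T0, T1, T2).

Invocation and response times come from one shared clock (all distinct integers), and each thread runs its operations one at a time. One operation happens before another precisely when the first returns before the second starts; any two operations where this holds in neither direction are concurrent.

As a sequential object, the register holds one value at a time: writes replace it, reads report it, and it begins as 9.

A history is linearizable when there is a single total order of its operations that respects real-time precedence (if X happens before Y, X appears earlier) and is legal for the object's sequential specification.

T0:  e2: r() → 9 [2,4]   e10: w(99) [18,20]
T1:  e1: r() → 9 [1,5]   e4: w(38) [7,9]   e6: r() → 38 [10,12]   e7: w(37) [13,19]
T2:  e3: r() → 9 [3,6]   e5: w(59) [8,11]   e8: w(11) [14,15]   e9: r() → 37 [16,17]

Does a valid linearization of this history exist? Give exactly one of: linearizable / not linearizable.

linearizable

one valid linearization: e1, e2, e3, e4, e6, e5, e8, e7, e9, e10
1. e1 r() → 9, leaving value 9
2. e2 r() → 9, leaving value 9
3. e3 r() → 9, leaving value 9
4. e4 w(38), leaving value 38
5. e6 r() → 38, leaving value 38
6. e5 w(59), leaving value 59
7. e8 w(11), leaving value 11
8. e7 w(37), leaving value 37
9. e9 r() → 37, leaving value 37
10. e10 w(99), leaving value 99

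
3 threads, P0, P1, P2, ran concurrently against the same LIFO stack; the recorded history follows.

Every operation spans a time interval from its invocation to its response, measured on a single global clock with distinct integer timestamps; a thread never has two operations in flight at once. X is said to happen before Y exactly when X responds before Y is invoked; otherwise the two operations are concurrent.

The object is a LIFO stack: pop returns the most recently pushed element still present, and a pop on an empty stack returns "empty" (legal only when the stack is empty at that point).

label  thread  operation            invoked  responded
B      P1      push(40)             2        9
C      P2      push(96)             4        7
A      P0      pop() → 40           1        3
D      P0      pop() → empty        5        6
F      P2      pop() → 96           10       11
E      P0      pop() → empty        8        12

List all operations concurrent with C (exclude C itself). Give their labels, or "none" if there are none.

B, D

concurrent with C ([4,7]): every op whose interval crosses 4..7
A [1,3]: before
B [2,9]: concurrent
D [5,6]: concurrent
E [8,12]: after
F [10,11]: after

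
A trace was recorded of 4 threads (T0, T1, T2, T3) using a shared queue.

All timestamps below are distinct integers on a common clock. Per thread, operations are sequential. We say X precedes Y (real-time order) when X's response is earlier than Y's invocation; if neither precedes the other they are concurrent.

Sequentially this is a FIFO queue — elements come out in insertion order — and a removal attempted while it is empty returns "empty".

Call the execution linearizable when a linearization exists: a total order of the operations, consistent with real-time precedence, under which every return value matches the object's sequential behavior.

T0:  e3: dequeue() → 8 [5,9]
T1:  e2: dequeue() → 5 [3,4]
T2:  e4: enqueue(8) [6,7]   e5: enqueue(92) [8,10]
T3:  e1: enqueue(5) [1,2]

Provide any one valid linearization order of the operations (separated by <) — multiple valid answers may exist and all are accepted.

e1 < e2 < e4 < e3 < e5

1. e1 enqueue(5), leaving queue <5>
2. e2 dequeue() → 5, leaving queue <>
3. e4 enqueue(8), leaving queue <8>
4. e3 dequeue() → 8, leaving queue <>
5. e5 enqueue(92), leaving queue <92>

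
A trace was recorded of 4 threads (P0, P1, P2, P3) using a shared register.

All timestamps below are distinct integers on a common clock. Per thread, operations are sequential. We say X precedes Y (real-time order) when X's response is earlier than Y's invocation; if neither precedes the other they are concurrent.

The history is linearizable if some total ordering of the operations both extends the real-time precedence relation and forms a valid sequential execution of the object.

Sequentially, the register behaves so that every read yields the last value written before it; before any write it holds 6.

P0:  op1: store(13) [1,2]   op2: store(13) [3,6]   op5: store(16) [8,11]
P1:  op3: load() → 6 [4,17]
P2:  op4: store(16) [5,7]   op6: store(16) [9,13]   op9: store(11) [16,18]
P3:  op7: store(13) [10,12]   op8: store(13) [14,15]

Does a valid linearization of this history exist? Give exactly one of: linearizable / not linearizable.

not linearizable

through event 16 a valid linearization exists; event 17 (op3 responding at time 17) ends that
real-time-consistent orders of the 8 completed operations: 84 — all fail the register replay
no escape via the 1 pending operation (op9): every completion choice fails
e.g. op1, op2, op3, op4, op5, op6, op7, op8 (pending dropped): illegal at step 3, since op3 load() → 6 cannot apply there
e.g. op1, op2, op3, op4, op5, op7, op6, op8 (pending dropped): illegal at step 3, since op3 load() → 6 cannot apply there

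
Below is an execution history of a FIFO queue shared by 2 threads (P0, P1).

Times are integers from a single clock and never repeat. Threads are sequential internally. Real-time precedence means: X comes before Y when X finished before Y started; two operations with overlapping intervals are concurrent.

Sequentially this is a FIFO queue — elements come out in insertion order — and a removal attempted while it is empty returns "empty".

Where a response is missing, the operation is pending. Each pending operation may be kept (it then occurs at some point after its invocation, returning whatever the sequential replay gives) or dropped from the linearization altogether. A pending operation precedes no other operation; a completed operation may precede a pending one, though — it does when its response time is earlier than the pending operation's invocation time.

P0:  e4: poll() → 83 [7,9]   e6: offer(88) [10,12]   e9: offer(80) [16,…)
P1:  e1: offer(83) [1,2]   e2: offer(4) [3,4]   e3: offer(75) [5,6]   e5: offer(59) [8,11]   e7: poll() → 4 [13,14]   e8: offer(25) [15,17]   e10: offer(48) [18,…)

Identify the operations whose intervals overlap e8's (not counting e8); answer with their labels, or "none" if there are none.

e9

e8 spans [15,17]: anything still running between times 15 and 17 counts as concurrent
e1 [1,2]: before
e2 [3,4]: before
e3 [5,6]: before
e4 [7,9]: before
e5 [8,11]: before
e6 [10,12]: before
e7 [13,14]: before
e9 [16,…): concurrent
e10 [18,…): after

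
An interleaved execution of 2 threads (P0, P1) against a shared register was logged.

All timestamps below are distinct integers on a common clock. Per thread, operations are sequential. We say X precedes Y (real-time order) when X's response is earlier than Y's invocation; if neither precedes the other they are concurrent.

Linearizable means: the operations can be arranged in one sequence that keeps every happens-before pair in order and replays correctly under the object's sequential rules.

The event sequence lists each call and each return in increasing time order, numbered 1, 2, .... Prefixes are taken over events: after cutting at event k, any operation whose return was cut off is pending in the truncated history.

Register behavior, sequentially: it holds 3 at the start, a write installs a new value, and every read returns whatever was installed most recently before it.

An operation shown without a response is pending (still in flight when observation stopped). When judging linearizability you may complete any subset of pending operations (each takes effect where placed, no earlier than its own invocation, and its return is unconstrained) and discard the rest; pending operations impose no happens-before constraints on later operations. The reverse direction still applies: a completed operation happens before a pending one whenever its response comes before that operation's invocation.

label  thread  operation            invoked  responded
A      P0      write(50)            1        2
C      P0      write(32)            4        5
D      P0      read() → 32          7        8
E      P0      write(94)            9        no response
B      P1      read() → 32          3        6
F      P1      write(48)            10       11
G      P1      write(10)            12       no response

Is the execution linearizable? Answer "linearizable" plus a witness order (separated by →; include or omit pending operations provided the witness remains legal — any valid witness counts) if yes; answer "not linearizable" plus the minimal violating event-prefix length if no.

linearizable — witness: A → C → B → D → E → F

step 1: A write(50) — value 50
step 2: C write(32) — value 32
step 3: B read() → 32 — value 32
step 4: D read() → 32 — value 32
step 5: E write(94) (pending, included) — value 94
step 6: F write(48) — value 48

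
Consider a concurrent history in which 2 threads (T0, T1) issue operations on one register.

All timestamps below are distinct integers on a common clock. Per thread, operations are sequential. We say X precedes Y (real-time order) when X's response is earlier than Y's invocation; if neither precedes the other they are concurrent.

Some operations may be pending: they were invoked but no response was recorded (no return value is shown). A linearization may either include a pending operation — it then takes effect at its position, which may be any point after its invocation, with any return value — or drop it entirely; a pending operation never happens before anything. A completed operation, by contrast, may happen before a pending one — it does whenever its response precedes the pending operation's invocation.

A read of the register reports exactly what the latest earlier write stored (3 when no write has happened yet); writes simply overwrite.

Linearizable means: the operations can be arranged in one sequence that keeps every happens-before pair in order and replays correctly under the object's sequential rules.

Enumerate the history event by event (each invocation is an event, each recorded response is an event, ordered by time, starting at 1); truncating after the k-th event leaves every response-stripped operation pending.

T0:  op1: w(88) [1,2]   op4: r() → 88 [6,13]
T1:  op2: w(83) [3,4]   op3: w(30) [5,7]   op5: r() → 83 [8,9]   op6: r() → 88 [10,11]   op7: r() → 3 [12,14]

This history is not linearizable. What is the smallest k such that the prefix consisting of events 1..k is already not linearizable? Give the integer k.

9

a valid linearization of events 1..8 exists, for instance op1, op2, op3:
1. op1 w(88), leaving value 88
2. op2 w(83), leaving value 83
3. op3 w(30), leaving value 30
include event 9 — op5 responding at 9 — and every candidate order breaks
no completion choice of the 1 pending operation (op4) rescues it — every subset was tried
e.g. op1, op2, op3, op5 (pending dropped): illegal at step 4, since op5 r() → 83 cannot apply there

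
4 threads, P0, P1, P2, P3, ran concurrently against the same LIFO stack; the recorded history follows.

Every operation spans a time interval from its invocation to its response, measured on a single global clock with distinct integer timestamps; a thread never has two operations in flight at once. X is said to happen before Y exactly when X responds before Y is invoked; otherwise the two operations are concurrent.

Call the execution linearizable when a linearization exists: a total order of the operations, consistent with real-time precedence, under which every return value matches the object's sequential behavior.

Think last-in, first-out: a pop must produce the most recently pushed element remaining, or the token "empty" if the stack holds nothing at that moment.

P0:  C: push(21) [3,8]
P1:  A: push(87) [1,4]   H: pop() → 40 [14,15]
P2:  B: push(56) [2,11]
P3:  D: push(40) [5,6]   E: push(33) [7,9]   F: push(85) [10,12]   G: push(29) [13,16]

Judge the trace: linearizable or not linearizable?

not linearizable

events 1..14 are fine; event 15 — the response of H at time 15 — makes the prefix non-linearizable
all 24 real-time-respecting orders fail — 7 completed LIFO stack operations, no legal replay
include/drop combinations of the 1 pending operation (G) were all tried; none helps
e.g. A, B, C, D, E, F, H (pending dropped): illegal at step 7, since H pop() → 40 cannot apply there
e.g. A, B, D, C, E, F, H (pending dropped): illegal at step 7, since H pop() → 40 cannot apply there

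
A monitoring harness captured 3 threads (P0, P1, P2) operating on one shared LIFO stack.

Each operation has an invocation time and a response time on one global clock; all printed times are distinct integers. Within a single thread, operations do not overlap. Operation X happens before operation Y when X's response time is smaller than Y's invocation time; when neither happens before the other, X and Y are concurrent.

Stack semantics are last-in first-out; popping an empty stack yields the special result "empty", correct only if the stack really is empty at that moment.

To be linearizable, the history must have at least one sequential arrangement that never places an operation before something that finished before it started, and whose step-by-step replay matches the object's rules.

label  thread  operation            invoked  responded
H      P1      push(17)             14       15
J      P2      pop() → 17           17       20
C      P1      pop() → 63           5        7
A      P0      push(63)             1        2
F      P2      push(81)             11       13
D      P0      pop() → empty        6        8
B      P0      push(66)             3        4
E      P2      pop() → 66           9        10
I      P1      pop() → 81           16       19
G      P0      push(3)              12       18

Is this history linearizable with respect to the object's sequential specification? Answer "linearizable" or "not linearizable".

prefix check: 1..7 passes, 1..8 fails once D's time-8 response joins
2 orders of the 4 completed LIFO stack ops respect real time; none is legal
for example A, B, C, D fails at step 3: C pop() → 63 is not legal there
for example A, B, D, C fails at step 3: D pop() → empty is not legal there

not linearizable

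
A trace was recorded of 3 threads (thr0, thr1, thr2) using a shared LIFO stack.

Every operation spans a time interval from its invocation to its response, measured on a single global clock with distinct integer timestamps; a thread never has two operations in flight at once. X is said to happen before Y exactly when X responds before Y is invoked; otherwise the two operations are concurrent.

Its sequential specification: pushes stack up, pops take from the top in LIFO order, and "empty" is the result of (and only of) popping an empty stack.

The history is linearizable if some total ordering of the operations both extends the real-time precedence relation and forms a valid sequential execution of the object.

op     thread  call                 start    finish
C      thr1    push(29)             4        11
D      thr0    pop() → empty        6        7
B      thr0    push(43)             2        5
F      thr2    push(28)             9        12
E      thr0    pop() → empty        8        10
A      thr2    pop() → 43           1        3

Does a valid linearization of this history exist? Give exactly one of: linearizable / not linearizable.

linearizable

a witness: B, A, D, E, C, F
after step 1 (B push(43)): stack <43>
after step 2 (A pop() → 43): stack <>
after step 3 (D pop() → empty): stack <>
after step 4 (E pop() → empty): stack <>
after step 5 (C push(29)): stack <29>
after step 6 (F push(28)): stack <29,28>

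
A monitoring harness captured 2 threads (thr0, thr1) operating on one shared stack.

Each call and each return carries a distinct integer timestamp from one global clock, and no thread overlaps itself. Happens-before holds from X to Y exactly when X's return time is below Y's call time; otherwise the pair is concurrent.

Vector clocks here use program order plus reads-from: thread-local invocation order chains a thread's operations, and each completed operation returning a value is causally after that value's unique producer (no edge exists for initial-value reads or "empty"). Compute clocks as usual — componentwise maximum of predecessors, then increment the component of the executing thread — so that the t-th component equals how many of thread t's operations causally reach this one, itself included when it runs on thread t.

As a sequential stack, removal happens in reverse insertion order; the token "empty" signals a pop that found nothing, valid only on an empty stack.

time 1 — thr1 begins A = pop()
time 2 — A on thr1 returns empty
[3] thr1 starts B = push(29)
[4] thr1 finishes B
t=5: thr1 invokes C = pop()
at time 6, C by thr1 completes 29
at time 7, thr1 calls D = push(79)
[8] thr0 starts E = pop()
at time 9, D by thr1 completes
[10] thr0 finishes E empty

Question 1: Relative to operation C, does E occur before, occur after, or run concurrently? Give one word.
after

E spans [8,10], C spans [5,6]
resp(C)=6 < inv(E)=8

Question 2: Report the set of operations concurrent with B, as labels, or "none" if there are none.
none

overlap test against B [3,4]: concurrent iff the interval meets 3..4
A [1,2]: before
C [5,6]: after
D [7,9]: after
E [8,10]: after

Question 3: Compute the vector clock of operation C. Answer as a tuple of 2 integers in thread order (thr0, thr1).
(0, 3)

A, invoked 1, has no incoming edges; only thr1's bump applies → (0, 1)
E, invoked 8, has no incoming edges; only thr0's bump applies → (1, 0)
VC(B, invoked at 3): max of VC(A)=(0, 1), then +1 on thread thr1 → (0, 2)
VC(C, invoked at 5): max of VC(B)=(0, 2), then +1 on thread thr1 → (0, 3)
VC(D, invoked at 7): max of VC(C)=(0, 3), then +1 on thread thr1 → (0, 4)
target: VC(C) = (0, 3)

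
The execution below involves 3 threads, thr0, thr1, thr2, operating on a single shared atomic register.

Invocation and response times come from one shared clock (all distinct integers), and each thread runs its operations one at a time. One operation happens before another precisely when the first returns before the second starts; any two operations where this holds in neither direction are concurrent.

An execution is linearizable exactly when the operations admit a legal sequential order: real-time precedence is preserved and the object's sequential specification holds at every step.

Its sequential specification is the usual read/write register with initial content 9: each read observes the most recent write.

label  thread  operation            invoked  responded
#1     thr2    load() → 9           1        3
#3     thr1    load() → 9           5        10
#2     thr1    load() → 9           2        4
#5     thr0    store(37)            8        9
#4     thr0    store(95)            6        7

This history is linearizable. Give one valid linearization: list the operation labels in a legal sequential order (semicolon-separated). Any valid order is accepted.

step 1: #1 load() → 9 — value 9
step 2: #2 load() → 9 — value 9
step 3: #3 load() → 9 — value 9
step 4: #4 store(95) — value 95
step 5: #5 store(37) — value 37

#1; #2; #3; #4; #5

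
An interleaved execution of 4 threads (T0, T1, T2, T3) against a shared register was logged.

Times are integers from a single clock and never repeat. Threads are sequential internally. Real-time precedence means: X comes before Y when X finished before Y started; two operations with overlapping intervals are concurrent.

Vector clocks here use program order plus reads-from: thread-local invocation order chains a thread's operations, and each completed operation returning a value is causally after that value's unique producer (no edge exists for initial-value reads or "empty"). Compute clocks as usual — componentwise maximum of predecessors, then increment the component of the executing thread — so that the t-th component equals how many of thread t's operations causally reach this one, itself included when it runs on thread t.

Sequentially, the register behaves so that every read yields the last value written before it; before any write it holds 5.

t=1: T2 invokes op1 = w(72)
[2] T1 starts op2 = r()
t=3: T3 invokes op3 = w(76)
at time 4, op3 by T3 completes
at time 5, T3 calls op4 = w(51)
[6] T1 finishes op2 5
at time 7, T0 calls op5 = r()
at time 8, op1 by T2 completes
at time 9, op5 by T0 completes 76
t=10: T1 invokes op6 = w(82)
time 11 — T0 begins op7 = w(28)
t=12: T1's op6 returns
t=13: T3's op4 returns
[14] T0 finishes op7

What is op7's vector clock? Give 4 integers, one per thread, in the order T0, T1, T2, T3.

op3, invoked 3, has no incoming edges; only T3's bump applies → (0, 0, 0, 1)
op1, invoked 1, has no incoming edges; only T2's bump applies → (0, 0, 1, 0)
op2, invoked 2, has no incoming edges; only T1's bump applies → (0, 1, 0, 0)
invoked at 5, op4 merges VC(op3)=(0, 0, 0, 1) and bumps T3's slot → (0, 0, 0, 2)
invoked at 10, op6 merges VC(op2)=(0, 1, 0, 0) and bumps T1's slot → (0, 2, 0, 0)
invoked at 7, op5 merges VC(op3)=(0, 0, 0, 1) and bumps T0's slot → (1, 0, 0, 1)
invoked at 11, op7 merges VC(op5)=(1, 0, 0, 1) and bumps T0's slot → (2, 0, 0, 1)
target: VC(op7) = (2, 0, 0, 1)

(2, 0, 0, 1)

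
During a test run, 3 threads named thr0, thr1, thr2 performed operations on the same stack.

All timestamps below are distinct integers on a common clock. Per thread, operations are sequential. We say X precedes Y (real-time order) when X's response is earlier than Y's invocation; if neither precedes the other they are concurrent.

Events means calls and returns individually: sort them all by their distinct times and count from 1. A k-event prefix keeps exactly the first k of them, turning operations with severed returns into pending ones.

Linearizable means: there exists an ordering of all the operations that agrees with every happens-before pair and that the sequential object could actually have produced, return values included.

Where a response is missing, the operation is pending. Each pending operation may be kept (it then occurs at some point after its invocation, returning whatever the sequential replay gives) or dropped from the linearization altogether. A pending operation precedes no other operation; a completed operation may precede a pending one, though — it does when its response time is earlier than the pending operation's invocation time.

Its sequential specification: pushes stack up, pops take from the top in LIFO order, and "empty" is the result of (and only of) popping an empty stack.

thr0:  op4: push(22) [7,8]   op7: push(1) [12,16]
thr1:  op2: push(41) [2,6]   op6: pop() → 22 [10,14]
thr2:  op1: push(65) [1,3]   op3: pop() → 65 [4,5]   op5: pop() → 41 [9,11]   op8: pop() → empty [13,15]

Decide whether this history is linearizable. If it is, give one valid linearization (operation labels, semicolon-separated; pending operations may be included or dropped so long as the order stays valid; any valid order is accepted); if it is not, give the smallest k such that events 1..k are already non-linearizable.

1. op1 push(65), leaving stack <65>
2. op3 pop() → 65, leaving stack <>
3. op2 push(41), leaving stack <41>
4. op4 push(22), leaving stack <41,22>
5. op6 pop() → 22, leaving stack <41>
6. op5 pop() → 41, leaving stack <>
7. op8 pop() → empty, leaving stack <>
8. op7 push(1), leaving stack <1>

linearizable — witness: op1; op3; op2; op4; op6; op5; op8; op7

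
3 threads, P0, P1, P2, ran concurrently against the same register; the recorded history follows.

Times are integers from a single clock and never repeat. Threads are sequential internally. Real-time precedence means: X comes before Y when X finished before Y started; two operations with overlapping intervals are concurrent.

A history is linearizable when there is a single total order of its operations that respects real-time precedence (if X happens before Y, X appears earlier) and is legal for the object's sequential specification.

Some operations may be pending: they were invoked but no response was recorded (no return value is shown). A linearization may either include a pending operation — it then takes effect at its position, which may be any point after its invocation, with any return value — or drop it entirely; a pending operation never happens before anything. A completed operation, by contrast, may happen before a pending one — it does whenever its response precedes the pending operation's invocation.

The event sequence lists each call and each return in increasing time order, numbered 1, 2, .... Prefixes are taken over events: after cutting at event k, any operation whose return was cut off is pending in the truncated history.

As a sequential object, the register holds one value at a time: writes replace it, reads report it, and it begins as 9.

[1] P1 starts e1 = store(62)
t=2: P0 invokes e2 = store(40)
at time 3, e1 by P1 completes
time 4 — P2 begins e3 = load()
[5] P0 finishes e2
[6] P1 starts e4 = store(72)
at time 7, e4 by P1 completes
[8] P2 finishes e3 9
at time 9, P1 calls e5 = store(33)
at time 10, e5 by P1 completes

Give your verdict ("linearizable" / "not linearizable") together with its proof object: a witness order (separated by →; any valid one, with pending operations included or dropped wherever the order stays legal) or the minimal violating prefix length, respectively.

not linearizable — minimal violating prefix: 8 events

already the first 8 events (up to e3's response at time 8) admit no linearization; the first 7 still do
checked exhaustively: 5 real-time-consistent orders of 4 completed operations, zero legal register replays
one such order, e1, e2, e3, e4, breaks at step 3 where e3 load() → 9 is illegal
one such order, e1, e2, e4, e3, breaks at step 4 where e3 load() → 9 is illegal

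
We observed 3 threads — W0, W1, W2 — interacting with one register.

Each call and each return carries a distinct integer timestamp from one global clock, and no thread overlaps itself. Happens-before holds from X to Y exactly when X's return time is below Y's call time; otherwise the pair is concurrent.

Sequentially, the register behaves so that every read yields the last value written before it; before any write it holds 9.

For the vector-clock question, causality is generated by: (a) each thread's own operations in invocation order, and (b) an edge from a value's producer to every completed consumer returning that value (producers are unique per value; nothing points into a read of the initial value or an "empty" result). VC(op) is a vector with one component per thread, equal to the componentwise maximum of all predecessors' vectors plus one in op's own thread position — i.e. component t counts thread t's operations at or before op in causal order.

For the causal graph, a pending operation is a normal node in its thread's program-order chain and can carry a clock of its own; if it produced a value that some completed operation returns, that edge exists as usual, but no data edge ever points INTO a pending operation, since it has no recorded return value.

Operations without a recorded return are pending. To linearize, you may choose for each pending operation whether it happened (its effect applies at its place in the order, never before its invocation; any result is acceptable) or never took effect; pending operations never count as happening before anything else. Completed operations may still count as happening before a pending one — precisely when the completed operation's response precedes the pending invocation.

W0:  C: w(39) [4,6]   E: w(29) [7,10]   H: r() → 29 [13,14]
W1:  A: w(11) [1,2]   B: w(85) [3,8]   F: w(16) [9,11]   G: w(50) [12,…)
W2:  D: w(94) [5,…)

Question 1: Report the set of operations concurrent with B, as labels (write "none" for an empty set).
overlap test against B [3,8]: concurrent iff the interval meets 3..8
A [1,2]: before
C [4,6]: concurrent
D [5,…): concurrent
E [7,10]: concurrent
F [9,11]: after
G [12,…): after
H [13,14]: after

C, D, E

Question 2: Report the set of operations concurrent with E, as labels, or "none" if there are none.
E spans [7,10]: anything still running between times 7 and 10 counts as concurrent
A [1,2]: before
B [3,8]: concurrent
C [4,6]: before
D [5,…): concurrent
F [9,11]: concurrent
G [12,…): after
H [13,14]: after

B, D, F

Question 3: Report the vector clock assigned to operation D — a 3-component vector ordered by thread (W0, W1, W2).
D, invoked 5, has no incoming edges; only W2's bump applies → (0, 0, 1)
A, invoked 1, has no incoming edges; only W1's bump applies → (0, 1, 0)
C, invoked 4, has no incoming edges; only W0's bump applies → (1, 0, 0)
merge at B (invoked 3): VC(A)=(0, 1, 0), own-thread bump on W1 → (0, 2, 0)
merge at E (invoked 7): VC(C)=(1, 0, 0), own-thread bump on W0 → (2, 0, 0)
merge at F (invoked 9): VC(B)=(0, 2, 0), own-thread bump on W1 → (0, 3, 0)
merge at H (invoked 13): VC(E)=(2, 0, 0), own-thread bump on W0 → (3, 0, 0)
merge at G (invoked 12): VC(F)=(0, 3, 0), own-thread bump on W1 → (0, 4, 0)
target: VC(D) = (0, 0, 1)

(0, 0, 1)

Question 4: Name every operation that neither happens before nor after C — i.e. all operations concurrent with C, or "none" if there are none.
C spans [4,6]; an op avoiding the whole window 4..6 is ordered, any other is concurrent
A [1,2]: before
B [3,8]: concurrent
D [5,…): concurrent
E [7,10]: after
F [9,11]: after
G [12,…): after
H [13,14]: after

B, D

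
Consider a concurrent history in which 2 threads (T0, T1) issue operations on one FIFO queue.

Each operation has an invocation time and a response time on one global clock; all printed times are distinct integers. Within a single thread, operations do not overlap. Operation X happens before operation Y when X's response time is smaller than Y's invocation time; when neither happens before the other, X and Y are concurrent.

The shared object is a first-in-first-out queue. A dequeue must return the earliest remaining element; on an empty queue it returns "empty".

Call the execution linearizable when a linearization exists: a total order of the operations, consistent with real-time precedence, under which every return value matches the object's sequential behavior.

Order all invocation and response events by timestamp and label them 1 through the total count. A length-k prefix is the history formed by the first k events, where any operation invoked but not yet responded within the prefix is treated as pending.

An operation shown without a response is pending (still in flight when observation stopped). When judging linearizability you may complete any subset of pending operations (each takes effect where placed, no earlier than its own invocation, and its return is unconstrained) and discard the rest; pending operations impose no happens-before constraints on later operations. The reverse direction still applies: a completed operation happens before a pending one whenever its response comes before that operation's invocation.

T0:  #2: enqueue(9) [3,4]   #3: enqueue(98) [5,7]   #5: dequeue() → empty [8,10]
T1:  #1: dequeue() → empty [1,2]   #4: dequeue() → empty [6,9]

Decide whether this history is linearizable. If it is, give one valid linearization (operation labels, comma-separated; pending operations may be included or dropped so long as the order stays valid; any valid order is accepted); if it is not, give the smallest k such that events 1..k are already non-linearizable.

cut after 8 events: linearizable; cut after 9 events (#4 responds, time 9): not linearizable
the 4 completed operations admit 2 real-time orders; each fails the FIFO queue replay
no escape via the 1 pending operation (#5): every completion choice fails
one such order, #1, #2, #3, #4 (pending dropped), breaks at step 4 where #4 dequeue() → empty is illegal
one such order, #1, #2, #4, #3 (pending dropped), breaks at step 3 where #4 dequeue() → empty is illegal

not linearizable — minimal violating prefix: 9 events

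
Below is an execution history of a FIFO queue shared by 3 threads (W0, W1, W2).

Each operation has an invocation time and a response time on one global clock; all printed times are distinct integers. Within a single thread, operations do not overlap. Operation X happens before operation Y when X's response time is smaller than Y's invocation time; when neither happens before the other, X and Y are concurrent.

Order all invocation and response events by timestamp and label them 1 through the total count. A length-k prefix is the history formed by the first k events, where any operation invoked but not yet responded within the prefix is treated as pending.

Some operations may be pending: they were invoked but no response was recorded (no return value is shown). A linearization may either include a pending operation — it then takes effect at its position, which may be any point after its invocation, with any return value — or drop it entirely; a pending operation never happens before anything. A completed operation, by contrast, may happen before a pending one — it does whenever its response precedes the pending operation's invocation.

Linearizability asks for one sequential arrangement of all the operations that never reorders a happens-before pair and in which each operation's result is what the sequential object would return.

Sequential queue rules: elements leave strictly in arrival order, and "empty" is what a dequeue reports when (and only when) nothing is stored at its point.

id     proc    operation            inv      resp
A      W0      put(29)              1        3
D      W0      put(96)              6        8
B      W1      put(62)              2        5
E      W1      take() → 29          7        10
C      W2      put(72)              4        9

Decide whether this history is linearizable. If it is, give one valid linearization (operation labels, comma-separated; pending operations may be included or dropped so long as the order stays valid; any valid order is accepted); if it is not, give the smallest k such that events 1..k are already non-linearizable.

step 1: A put(29) — queue <29>
step 2: B put(62) — queue <29,62>
step 3: C put(72) — queue <29,62,72>
step 4: D put(96) — queue <29,62,72,96>
step 5: E take() → 29 — queue <62,72,96>

linearizable — witness: A, B, C, D, E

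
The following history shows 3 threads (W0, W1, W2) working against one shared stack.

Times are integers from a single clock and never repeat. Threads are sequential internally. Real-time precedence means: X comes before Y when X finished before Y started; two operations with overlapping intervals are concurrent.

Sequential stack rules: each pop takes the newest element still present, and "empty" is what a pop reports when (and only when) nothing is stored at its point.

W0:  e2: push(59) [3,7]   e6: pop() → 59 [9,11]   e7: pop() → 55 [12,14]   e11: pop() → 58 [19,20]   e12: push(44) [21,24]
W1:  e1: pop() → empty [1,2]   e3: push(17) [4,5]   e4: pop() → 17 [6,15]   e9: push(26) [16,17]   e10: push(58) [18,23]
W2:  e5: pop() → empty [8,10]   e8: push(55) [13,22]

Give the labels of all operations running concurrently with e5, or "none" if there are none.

e4, e6

concurrent with e5 ([8,10]): every op whose interval crosses 8..10
e1 [1,2]: before
e2 [3,7]: before
e3 [4,5]: before
e4 [6,15]: concurrent
e6 [9,11]: concurrent
e7 [12,14]: after
e8 [13,22]: after
e9 [16,17]: after
e10 [18,23]: after
e11 [19,20]: after
e12 [21,24]: after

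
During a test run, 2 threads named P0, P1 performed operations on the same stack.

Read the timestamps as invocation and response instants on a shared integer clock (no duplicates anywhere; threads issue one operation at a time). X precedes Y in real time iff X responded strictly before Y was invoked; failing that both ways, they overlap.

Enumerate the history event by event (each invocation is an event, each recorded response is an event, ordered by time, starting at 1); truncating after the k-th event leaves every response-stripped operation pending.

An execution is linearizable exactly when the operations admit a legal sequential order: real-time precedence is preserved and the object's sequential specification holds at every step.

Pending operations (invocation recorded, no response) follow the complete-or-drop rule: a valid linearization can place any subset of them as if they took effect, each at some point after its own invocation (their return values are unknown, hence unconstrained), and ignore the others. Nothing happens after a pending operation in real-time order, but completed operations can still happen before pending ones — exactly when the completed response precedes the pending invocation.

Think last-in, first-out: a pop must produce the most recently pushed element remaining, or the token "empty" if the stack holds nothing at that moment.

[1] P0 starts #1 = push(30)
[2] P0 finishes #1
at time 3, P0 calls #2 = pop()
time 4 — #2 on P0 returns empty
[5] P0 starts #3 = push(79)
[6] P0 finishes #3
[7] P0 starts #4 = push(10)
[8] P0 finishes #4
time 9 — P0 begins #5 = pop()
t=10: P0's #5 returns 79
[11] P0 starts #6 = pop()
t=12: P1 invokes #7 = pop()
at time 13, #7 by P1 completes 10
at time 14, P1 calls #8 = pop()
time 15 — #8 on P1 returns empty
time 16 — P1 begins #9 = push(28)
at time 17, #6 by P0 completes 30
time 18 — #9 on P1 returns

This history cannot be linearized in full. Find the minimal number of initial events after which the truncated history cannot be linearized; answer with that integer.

events 1..3 are linearizable, e.g. via #1:
1. #1 push(30), leaving stack <30>
at event 4 (#2's time-4 response) nothing linearizes any more
sample order #1, #2 stalls at step 2 — #2 pop() → empty has no legal effect

4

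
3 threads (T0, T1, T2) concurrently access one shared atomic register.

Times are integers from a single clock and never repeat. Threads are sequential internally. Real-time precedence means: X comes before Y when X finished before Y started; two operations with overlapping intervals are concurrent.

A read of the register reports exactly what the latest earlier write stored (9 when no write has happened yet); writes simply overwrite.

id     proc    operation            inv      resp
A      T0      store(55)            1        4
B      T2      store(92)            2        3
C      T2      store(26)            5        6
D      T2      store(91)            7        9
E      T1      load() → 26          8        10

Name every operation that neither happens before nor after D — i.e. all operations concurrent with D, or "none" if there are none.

D runs from 7 to 9; window-overlapping ops are concurrent
A [1,4]: before
B [2,3]: before
C [5,6]: before
E [8,10]: concurrent

E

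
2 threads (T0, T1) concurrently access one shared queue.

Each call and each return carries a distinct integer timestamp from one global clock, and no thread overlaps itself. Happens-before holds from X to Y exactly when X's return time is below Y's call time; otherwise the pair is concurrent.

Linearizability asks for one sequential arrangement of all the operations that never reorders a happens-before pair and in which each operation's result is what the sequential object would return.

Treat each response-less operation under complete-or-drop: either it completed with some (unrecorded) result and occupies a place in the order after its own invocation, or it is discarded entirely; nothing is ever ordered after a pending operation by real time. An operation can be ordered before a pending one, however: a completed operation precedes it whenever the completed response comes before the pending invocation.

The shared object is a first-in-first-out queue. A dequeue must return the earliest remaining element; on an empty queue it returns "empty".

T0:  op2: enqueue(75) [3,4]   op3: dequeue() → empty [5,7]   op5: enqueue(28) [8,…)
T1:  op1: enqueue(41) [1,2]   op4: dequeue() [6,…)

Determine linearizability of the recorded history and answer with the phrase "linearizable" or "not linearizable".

the violation lands at event 7, op3's response at time 7: events 1..6 linearize, events 1..7 do not
exactly one order of the 3 completed ops respects real time; the queue replay fails
no completion choice of the 1 pending operation (op4) rescues it — every subset was tried
sample order op1, op2, op3 (pending dropped) stalls at step 3 — op3 dequeue() → empty has no legal effect

not linearizable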